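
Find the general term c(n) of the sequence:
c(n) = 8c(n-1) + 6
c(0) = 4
First-order linear non-homogeneous.
Homogeneous solution: c_h(n) = A·(8)^n.
Try constant particular solution c_p = K: K = 8K + 6 ⇒ K = - \frac{6}{7}.
General: c(n) = A·(8)^n - \frac{6}{7}.
Apply c(0) = 4: A - \frac{6}{7} = 4 ⇒ A = \frac{34}{7}.
So c(n) = \frac{34 \cdot 8^{n}}{7} - \frac{6}{7}.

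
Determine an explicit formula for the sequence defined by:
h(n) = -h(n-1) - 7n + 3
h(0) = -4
First-order linear with linear forcing.
Homogeneous solution: h_h(n) = A·(-1)^n.
Try particular h_p(n) = pn + q. Substituting:
  pn + q = -(p(n-1) + q) - 7n + 3.
Matching the n-coefficient: p = -p - 7 ⇒ p = - \frac{7}{2}.
Matching constants: q = p - q + 3 ⇒ q = - \frac{1}{4}.
General: h(n) = A·(-1)^n - \frac{7 n}{2} - \frac{1}{4}.
Apply h(0) = -4: A - \frac{1}{4} = -4 ⇒ A = - \frac{15}{4}.
So h(n) = - \frac{15 \left(-1\right)^{n}}{4} - \frac{7 n}{2} - \frac{1}{4}.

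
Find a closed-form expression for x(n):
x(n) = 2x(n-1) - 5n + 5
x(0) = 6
First-order linear with linear forcing.
Homogeneous solution: x_h(n) = A·(2)^n.
Try particular x_p(n) = pn + q. Substituting:
  pn + q = 2(p(n-1) + q) - 5n + 5.
Matching the n-coefficient: p = 2p - 5 ⇒ p = 5.
Matching constants: q = -2p + 2q + 5 ⇒ q = 5.
General: x(n) = A·(2)^n + 5 n + 5.
Apply x(0) = 6: A + 5 = 6 ⇒ A = 1.
So x(n) = 2^{n} + 5 n + 5.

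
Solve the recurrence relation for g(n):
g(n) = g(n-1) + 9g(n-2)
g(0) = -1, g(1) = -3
Characteristic equation: x² - x - 9 = 0.
Discriminant Δ = (1)² + 4·(9) = 37.
Roots r₁,₂ = (1 ± √37)/2, so r₁ = \frac{1}{2} + \frac{\sqrt{37}}{2}, r₂ = \frac{1}{2} - \frac{\sqrt{37}}{2}.
General solution: g(n) = A·r₁^n + B·r₂^n.
From the initial conditions, A + B = -1 and r₁A + r₂B = -3.
Since r₁ - r₂ = √37: A = (-3 - (-1)r₂)/√37 = - \frac{1}{2} - \frac{5 \sqrt{37}}{74}, and B = -1 - A = - \frac{1}{2} + \frac{5 \sqrt{37}}{74}.
So g(n) = \left(- \frac{1}{2} - \frac{5 \sqrt{37}}{74}\right)\left(\frac{1}{2} + \frac{\sqrt{37}}{2}\right)^n + \left(- \frac{1}{2} + \frac{5 \sqrt{37}}{74}\right)\left(\frac{1}{2} - \frac{\sqrt{37}}{2}\right)^n.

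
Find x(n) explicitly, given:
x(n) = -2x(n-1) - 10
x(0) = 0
First-order linear non-homogeneous.
Homogeneous solution: x_h(n) = A·(-2)^n.
Try constant particular solution x_p = K: K = -2K - 10 ⇒ K = - \frac{10}{3}.
General: x(n) = A·(-2)^n - \frac{10}{3}.
Apply x(0) = 0: A - \frac{10}{3} = 0 ⇒ A = \frac{10}{3}.
So x(n) = \frac{10 \left(-2\right)^{n}}{3} - \frac{10}{3}.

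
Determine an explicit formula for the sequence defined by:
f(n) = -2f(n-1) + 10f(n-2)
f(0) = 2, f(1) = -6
Characteristic equation: x² + 2x - 10 = 0.
Discriminant Δ = (-2)² + 4·(10) = 44.
Roots r₁,₂ = (-2 ± √44)/2, so r₁ = -1 + \sqrt{11}, r₂ = - \sqrt{11} - 1.
General solution: f(n) = A·r₁^n + B·r₂^n.
From the initial conditions, A + B = 2 and r₁A + r₂B = -6.
Since r₁ - r₂ = √44: A = (-6 - (2)r₂)/√44 = 1 - \frac{2 \sqrt{11}}{11}, and B = 2 - A = \frac{2 \sqrt{11}}{11} + 1.
So f(n) = \left(1 - \frac{2 \sqrt{11}}{11}\right)\left(-1 + \sqrt{11}\right)^n + \left(\frac{2 \sqrt{11}}{11} + 1\right)\left(- \sqrt{11} - 1\right)^n.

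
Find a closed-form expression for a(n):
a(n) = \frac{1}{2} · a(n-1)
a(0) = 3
Pure geometric recurrence with ratio \frac{1}{2}.
By induction a(n) = a(0) · (\frac{1}{2})^n = 3 \cdot 2^{- n}.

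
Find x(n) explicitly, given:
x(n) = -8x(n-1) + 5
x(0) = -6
First-order linear non-homogeneous.
Homogeneous solution: x_h(n) = A·(-8)^n.
Try constant particular solution x_p = K: K = -8K + 5 ⇒ K = \frac{5}{9}.
General: x(n) = A·(-8)^n + \frac{5}{9}.
Apply x(0) = -6: A + \frac{5}{9} = -6 ⇒ A = - \frac{59}{9}.
So x(n) = \frac{5}{9} - \frac{59 \left(-8\right)^{n}}{9}.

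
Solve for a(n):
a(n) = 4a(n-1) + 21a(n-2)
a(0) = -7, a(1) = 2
Characteristic equation: x² - 4x - 21 = 0, which factors as (x - (7))(x - (-3)) = 0.
Roots r₁ = 7, r₂ = -3 (distinct).
General solution: a(n) = A·(7)^n + B·(-3)^n.
From a(0) = -7: A + B = -7.
From a(1) = 2: 7A - 3B = 2.
Solving: A = - \frac{19}{10}, B = - \frac{51}{10}.
So a(n) = - \frac{51 \left(-3\right)^{n}}{10} - \frac{19 \cdot 7^{n}}{10}.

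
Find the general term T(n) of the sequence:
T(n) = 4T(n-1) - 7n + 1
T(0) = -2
First-order linear with linear forcing.
Homogeneous solution: T_h(n) = A·(4)^n.
Try particular T_p(n) = pn + q. Substituting:
  pn + q = 4(p(n-1) + q) - 7n + 1.
Matching the n-coefficient: p = 4p - 7 ⇒ p = \frac{7}{3}.
Matching constants: q = -4p + 4q + 1 ⇒ q = \frac{25}{9}.
General: T(n) = A·(4)^n + \frac{7 n}{3} + \frac{25}{9}.
Apply T(0) = -2: A + \frac{25}{9} = -2 ⇒ A = - \frac{43}{9}.
So T(n) = - \frac{43 \cdot 4^{n}}{9} + \frac{7 n}{3} + \frac{25}{9}.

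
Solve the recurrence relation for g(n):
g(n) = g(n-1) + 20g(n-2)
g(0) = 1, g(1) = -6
Characteristic equation: x² - x - 20 = 0, which factors as (x - (5))(x - (-4)) = 0.
Roots r₁ = 5, r₂ = -4 (distinct).
General solution: g(n) = A·(5)^n + B·(-4)^n.
From g(0) = 1: A + B = 1.
From g(1) = -6: 5A - 4B = -6.
Solving: A = - \frac{2}{9}, B = \frac{11}{9}.
So g(n) = \frac{11 \left(-4\right)^{n}}{9} - \frac{2 \cdot 5^{n}}{9}.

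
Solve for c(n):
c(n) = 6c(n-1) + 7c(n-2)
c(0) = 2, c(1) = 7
Characteristic equation: x² - 6x - 7 = 0, which factors as (x - (-1))(x - (7)) = 0.
Roots r₁ = -1, r₂ = 7 (distinct).
General solution: c(n) = A·(-1)^n + B·(7)^n.
From c(0) = 2: A + B = 2.
From c(1) = 7: -A + 7B = 7.
Solving: A = \frac{7}{8}, B = \frac{9}{8}.
So c(n) = \frac{7 \left(-1\right)^{n}}{8} + \frac{9 \cdot 7^{n}}{8}.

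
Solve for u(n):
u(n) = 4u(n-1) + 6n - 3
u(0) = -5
First-order linear with linear forcing.
Homogeneous solution: u_h(n) = A·(4)^n.
Try particular u_p(n) = pn + q. Substituting:
  pn + q = 4(p(n-1) + q) + 6n - 3.
Matching the n-coefficient: p = 4p + 6 ⇒ p = -2.
Matching constants: q = -4p + 4q - 3 ⇒ q = - \frac{5}{3}.
General: u(n) = A·(4)^n - 2 n - \frac{5}{3}.
Apply u(0) = -5: A - \frac{5}{3} = -5 ⇒ A = - \frac{10}{3}.
So u(n) = - \frac{10 \cdot 4^{n}}{3} - 2 n - \frac{5}{3}.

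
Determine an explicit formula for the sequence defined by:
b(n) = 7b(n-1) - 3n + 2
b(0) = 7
First-order linear with linear forcing.
Homogeneous solution: b_h(n) = A·(7)^n.
Try particular b_p(n) = pn + q. Substituting:
  pn + q = 7(p(n-1) + q) - 3n + 2.
Matching the n-coefficient: p = 7p - 3 ⇒ p = \frac{1}{2}.
Matching constants: q = -7p + 7q + 2 ⇒ q = \frac{1}{4}.
General: b(n) = A·(7)^n + \frac{n}{2} + \frac{1}{4}.
Apply b(0) = 7: A + \frac{1}{4} = 7 ⇒ A = \frac{27}{4}.
So b(n) = \frac{27 \cdot 7^{n}}{4} + \frac{n}{2} + \frac{1}{4}.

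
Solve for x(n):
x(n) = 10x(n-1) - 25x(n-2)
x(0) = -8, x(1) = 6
Characteristic equation: x² - 10x + 25 = 0, which is (x - (5))².
Repeated root r = 5.
General solution: x(n) = (A + Bn)·(5)^n.
From x(0) = -8: A = -8.
From x(1) = 6: (A + B)·(5) = 6 ⇒ B = \frac{46}{5}.
So x(n) = \left(\frac{46 n}{5} - 8\right) \cdot (5)^n.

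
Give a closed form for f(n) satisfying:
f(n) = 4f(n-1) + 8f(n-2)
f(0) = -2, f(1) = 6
Characteristic equation: x² - 4x - 8 = 0.
Discriminant Δ = (4)² + 4·(8) = 48.
Roots r₁,₂ = (4 ± √48)/2, so r₁ = 2 + 2 \sqrt{3}, r₂ = 2 - 2 \sqrt{3}.
General solution: f(n) = A·r₁^n + B·r₂^n.
From the initial conditions, A + B = -2 and r₁A + r₂B = 6.
Since r₁ - r₂ = √48: A = (6 - (-2)r₂)/√48 = -1 + \frac{5 \sqrt{3}}{6}, and B = -2 - A = - \frac{5 \sqrt{3}}{6} - 1.
So f(n) = \left(-1 + \frac{5 \sqrt{3}}{6}\right)\left(2 + 2 \sqrt{3}\right)^n + \left(- \frac{5 \sqrt{3}}{6} - 1\right)\left(2 - 2 \sqrt{3}\right)^n.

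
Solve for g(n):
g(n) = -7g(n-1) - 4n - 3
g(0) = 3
First-order linear with linear forcing.
Homogeneous solution: g_h(n) = A·(-7)^n.
Try particular g_p(n) = pn + q. Substituting:
  pn + q = -7(p(n-1) + q) - 4n - 3.
Matching the n-coefficient: p = -7p - 4 ⇒ p = - \frac{1}{2}.
Matching constants: q = 7p - 7q - 3 ⇒ q = - \frac{13}{16}.
General: g(n) = A·(-7)^n - \frac{n}{2} - \frac{13}{16}.
Apply g(0) = 3: A - \frac{13}{16} = 3 ⇒ A = \frac{61}{16}.
So g(n) = \frac{61 \left(-7\right)^{n}}{16} - \frac{n}{2} - \frac{13}{16}.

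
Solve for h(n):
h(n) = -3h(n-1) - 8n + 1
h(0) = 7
First-order linear with linear forcing.
Homogeneous solution: h_h(n) = A·(-3)^n.
Try particular h_p(n) = pn + q. Substituting:
  pn + q = -3(p(n-1) + q) - 8n + 1.
Matching the n-coefficient: p = -3p - 8 ⇒ p = -2.
Matching constants: q = 3p - 3q + 1 ⇒ q = - \frac{5}{4}.
General: h(n) = A·(-3)^n - 2 n - \frac{5}{4}.
Apply h(0) = 7: A - \frac{5}{4} = 7 ⇒ A = \frac{33}{4}.
So h(n) = \frac{33 \left(-3\right)^{n}}{4} - 2 n - \frac{5}{4}.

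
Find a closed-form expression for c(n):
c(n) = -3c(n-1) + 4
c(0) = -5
First-order linear non-homogeneous.
Homogeneous solution: c_h(n) = A·(-3)^n.
Try constant particular solution c_p = K: K = -3K + 4 ⇒ K = 1.
General: c(n) = A·(-3)^n + 1.
Apply c(0) = -5: A + 1 = -5 ⇒ A = -6.
So c(n) = 1 - 6 \left(-3\right)^{n}.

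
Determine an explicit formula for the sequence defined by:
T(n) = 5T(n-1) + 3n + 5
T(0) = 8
First-order linear with linear forcing.
Homogeneous solution: T_h(n) = A·(5)^n.
Try particular T_p(n) = pn + q. Substituting:
  pn + q = 5(p(n-1) + q) + 3n + 5.
Matching the n-coefficient: p = 5p + 3 ⇒ p = - \frac{3}{4}.
Matching constants: q = -5p + 5q + 5 ⇒ q = - \frac{35}{16}.
General: T(n) = A·(5)^n - \frac{3 n}{4} - \frac{35}{16}.
Apply T(0) = 8: A - \frac{35}{16} = 8 ⇒ A = \frac{163}{16}.
So T(n) = \frac{163 \cdot 5^{n}}{16} - \frac{3 n}{4} - \frac{35}{16}.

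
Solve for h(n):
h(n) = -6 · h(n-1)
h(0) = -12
Pure geometric recurrence with ratio -6.
By induction h(n) = h(0) · (-6)^n = - 12 \left(-6\right)^{n}.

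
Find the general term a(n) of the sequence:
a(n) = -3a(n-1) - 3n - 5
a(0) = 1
First-order linear with linear forcing.
Homogeneous solution: a_h(n) = A·(-3)^n.
Try particular a_p(n) = pn + q. Substituting:
  pn + q = -3(p(n-1) + q) - 3n - 5.
Matching the n-coefficient: p = -3p - 3 ⇒ p = - \frac{3}{4}.
Matching constants: q = 3p - 3q - 5 ⇒ q = - \frac{29}{16}.
General: a(n) = A·(-3)^n - \frac{3 n}{4} - \frac{29}{16}.
Apply a(0) = 1: A - \frac{29}{16} = 1 ⇒ A = \frac{45}{16}.
So a(n) = \frac{45 \left(-3\right)^{n}}{16} - \frac{3 n}{4} - \frac{29}{16}.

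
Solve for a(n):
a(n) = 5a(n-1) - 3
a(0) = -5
First-order linear non-homogeneous.
Homogeneous solution: a_h(n) = A·(5)^n.
Try constant particular solution a_p = K: K = 5K - 3 ⇒ K = \frac{3}{4}.
General: a(n) = A·(5)^n + \frac{3}{4}.
Apply a(0) = -5: A + \frac{3}{4} = -5 ⇒ A = - \frac{23}{4}.
So a(n) = \frac{3}{4} - \frac{23 \cdot 5^{n}}{4}.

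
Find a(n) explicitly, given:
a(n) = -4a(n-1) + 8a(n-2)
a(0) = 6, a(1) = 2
Characteristic equation: x² + 4x - 8 = 0.
Discriminant Δ = (-4)² + 4·(8) = 48.
Roots r₁,₂ = (-4 ± √48)/2, so r₁ = -2 + 2 \sqrt{3}, r₂ = - 2 \sqrt{3} - 2.
General solution: a(n) = A·r₁^n + B·r₂^n.
From the initial conditions, A + B = 6 and r₁A + r₂B = 2.
Since r₁ - r₂ = √48: A = (2 - (6)r₂)/√48 = \frac{7 \sqrt{3}}{6} + 3, and B = 6 - A = 3 - \frac{7 \sqrt{3}}{6}.
So a(n) = \left(\frac{7 \sqrt{3}}{6} + 3\right)\left(-2 + 2 \sqrt{3}\right)^n + \left(3 - \frac{7 \sqrt{3}}{6}\right)\left(- 2 \sqrt{3} - 2\right)^n.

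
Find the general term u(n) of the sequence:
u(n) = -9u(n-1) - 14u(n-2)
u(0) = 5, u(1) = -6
Characteristic equation: x² + 9x + 14 = 0, which factors as (x - (-2))(x - (-7)) = 0.
Roots r₁ = -2, r₂ = -7 (distinct).
General solution: u(n) = A·(-2)^n + B·(-7)^n.
From u(0) = 5: A + B = 5.
From u(1) = -6: -2A - 7B = -6.
Solving: A = \frac{29}{5}, B = - \frac{4}{5}.
So u(n) = \frac{29 \left(-2\right)^{n}}{5} - \frac{4 \left(-7\right)^{n}}{5}.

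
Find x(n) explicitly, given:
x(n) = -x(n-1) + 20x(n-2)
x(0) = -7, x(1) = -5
Characteristic equation: x² + x - 20 = 0, which factors as (x - (4))(x - (-5)) = 0.
Roots r₁ = 4, r₂ = -5 (distinct).
General solution: x(n) = A·(4)^n + B·(-5)^n.
From x(0) = -7: A + B = -7.
From x(1) = -5: 4A - 5B = -5.
Solving: A = - \frac{40}{9}, B = - \frac{23}{9}.
So x(n) = - \frac{23 \left(-5\right)^{n}}{9} - \frac{40 \cdot 4^{n}}{9}.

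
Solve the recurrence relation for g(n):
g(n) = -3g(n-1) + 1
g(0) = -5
First-order linear non-homogeneous.
Homogeneous solution: g_h(n) = A·(-3)^n.
Try constant particular solution g_p = K: K = -3K + 1 ⇒ K = \frac{1}{4}.
General: g(n) = A·(-3)^n + \frac{1}{4}.
Apply g(0) = -5: A + \frac{1}{4} = -5 ⇒ A = - \frac{21}{4}.
So g(n) = \frac{1}{4} - \frac{21 \left(-3\right)^{n}}{4}.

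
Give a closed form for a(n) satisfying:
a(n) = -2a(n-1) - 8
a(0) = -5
First-order linear non-homogeneous.
Homogeneous solution: a_h(n) = A·(-2)^n.
Try constant particular solution a_p = K: K = -2K - 8 ⇒ K = - \frac{8}{3}.
General: a(n) = A·(-2)^n - \frac{8}{3}.
Apply a(0) = -5: A - \frac{8}{3} = -5 ⇒ A = - \frac{7}{3}.
So a(n) = - \frac{7 \left(-2\right)^{n}}{3} - \frac{8}{3}.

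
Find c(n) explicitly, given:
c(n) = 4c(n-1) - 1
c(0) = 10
First-order linear non-homogeneous.
Homogeneous solution: c_h(n) = A·(4)^n.
Try constant particular solution c_p = K: K = 4K - 1 ⇒ K = \frac{1}{3}.
General: c(n) = A·(4)^n + \frac{1}{3}.
Apply c(0) = 10: A + \frac{1}{3} = 10 ⇒ A = \frac{29}{3}.
So c(n) = \frac{29 \cdot 4^{n}}{3} + \frac{1}{3}.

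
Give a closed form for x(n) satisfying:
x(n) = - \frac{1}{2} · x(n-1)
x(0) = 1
Pure geometric recurrence with ratio - \frac{1}{2}.
By induction x(n) = x(0) · (- \frac{1}{2})^n = \left(- \frac{1}{2}\right)^{n}.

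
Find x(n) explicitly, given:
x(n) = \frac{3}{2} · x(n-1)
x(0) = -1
Pure geometric recurrence with ratio \frac{3}{2}.
By induction x(n) = x(0) · (\frac{3}{2})^n = - \left(\frac{3}{2}\right)^{n}.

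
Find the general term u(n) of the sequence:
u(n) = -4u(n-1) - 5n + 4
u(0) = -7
First-order linear with linear forcing.
Homogeneous solution: u_h(n) = A·(-4)^n.
Try particular u_p(n) = pn + q. Substituting:
  pn + q = -4(p(n-1) + q) - 5n + 4.
Matching the n-coefficient: p = -4p - 5 ⇒ p = -1.
Matching constants: q = 4p - 4q + 4 ⇒ q = 0.
General: u(n) = A·(-4)^n - n + 0.
Apply u(0) = -7: A + 0 = -7 ⇒ A = -7.
So u(n) = - 7 \left(-4\right)^{n} - n.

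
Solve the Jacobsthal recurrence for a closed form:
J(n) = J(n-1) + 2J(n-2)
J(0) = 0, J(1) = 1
This is the Jacobsthal sequence.
Characteristic equation: x² - x - 2 = 0; roots r₁ = 2, r₂ = -1.
General: J(n) = A·r₁^n + B·r₂^n. Solving with J(0)=0, J(1)=1 gives A = \frac{1}{3}, B = - \frac{1}{3}.
So J(n) = - \frac{\left(-1\right)^{n}}{3} + \frac{2^{n}}{3}.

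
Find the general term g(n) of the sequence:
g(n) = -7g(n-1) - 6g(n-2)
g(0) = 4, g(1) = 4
Characteristic equation: x² + 7x + 6 = 0, which factors as (x - (-1))(x - (-6)) = 0.
Roots r₁ = -1, r₂ = -6 (distinct).
General solution: g(n) = A·(-1)^n + B·(-6)^n.
From g(0) = 4: A + B = 4.
From g(1) = 4: -A - 6B = 4.
Solving: A = \frac{28}{5}, B = - \frac{8}{5}.
So g(n) = \frac{28 \left(-1\right)^{n}}{5} - \frac{8 \left(-6\right)^{n}}{5}.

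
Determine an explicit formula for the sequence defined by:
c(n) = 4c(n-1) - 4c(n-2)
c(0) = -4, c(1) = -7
Characteristic equation: x² - 4x + 4 = 0, which is (x - (2))².
Repeated root r = 2.
General solution: c(n) = (A + Bn)·(2)^n.
From c(0) = -4: A = -4.
From c(1) = -7: (A + B)·(2) = -7 ⇒ B = \frac{1}{2}.
So c(n) = \left(\frac{n}{2} - 4\right) \cdot (2)^n.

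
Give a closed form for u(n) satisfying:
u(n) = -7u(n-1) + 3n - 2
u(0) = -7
First-order linear with linear forcing.
Homogeneous solution: u_h(n) = A·(-7)^n.
Try particular u_p(n) = pn + q. Substituting:
  pn + q = -7(p(n-1) + q) + 3n - 2.
Matching the n-coefficient: p = -7p + 3 ⇒ p = \frac{3}{8}.
Matching constants: q = 7p - 7q - 2 ⇒ q = \frac{5}{64}.
General: u(n) = A·(-7)^n + \frac{3 n}{8} + \frac{5}{64}.
Apply u(0) = -7: A + \frac{5}{64} = -7 ⇒ A = - \frac{453}{64}.
So u(n) = - \frac{453 \left(-7\right)^{n}}{64} + \frac{3 n}{8} + \frac{5}{64}.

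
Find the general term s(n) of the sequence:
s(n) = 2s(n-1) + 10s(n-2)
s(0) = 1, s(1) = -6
Characteristic equation: x² - 2x - 10 = 0.
Discriminant Δ = (2)² + 4·(10) = 44.
Roots r₁,₂ = (2 ± √44)/2, so r₁ = 1 + \sqrt{11}, r₂ = 1 - \sqrt{11}.
General solution: s(n) = A·r₁^n + B·r₂^n.
From the initial conditions, A + B = 1 and r₁A + r₂B = -6.
Since r₁ - r₂ = √44: A = (-6 - (1)r₂)/√44 = \frac{1}{2} - \frac{7 \sqrt{11}}{22}, and B = 1 - A = \frac{1}{2} + \frac{7 \sqrt{11}}{22}.
So s(n) = \left(\frac{1}{2} - \frac{7 \sqrt{11}}{22}\right)\left(1 + \sqrt{11}\right)^n + \left(\frac{1}{2} + \frac{7 \sqrt{11}}{22}\right)\left(1 - \sqrt{11}\right)^n.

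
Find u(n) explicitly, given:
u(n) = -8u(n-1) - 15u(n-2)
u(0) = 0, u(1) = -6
Characteristic equation: x² + 8x + 15 = 0, which factors as (x - (-5))(x - (-3)) = 0.
Roots r₁ = -5, r₂ = -3 (distinct).
General solution: u(n) = A·(-5)^n + B·(-3)^n.
From u(0) = 0: A + B = 0.
From u(1) = -6: -5A - 3B = -6.
Solving: A = 3, B = -3.
So u(n) = - 3 \left(-3\right)^{n} + 3 \left(-5\right)^{n}.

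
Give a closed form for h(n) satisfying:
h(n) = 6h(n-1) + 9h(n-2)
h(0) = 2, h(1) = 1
Characteristic equation: x² - 6x - 9 = 0.
Discriminant Δ = (6)² + 4·(9) = 72.
Roots r₁,₂ = (6 ± √72)/2, so r₁ = 3 + 3 \sqrt{2}, r₂ = 3 - 3 \sqrt{2}.
General solution: h(n) = A·r₁^n + B·r₂^n.
From the initial conditions, A + B = 2 and r₁A + r₂B = 1.
Since r₁ - r₂ = √72: A = (1 - (2)r₂)/√72 = 1 - \frac{5 \sqrt{2}}{12}, and B = 2 - A = \frac{5 \sqrt{2}}{12} + 1.
So h(n) = \left(1 - \frac{5 \sqrt{2}}{12}\right)\left(3 + 3 \sqrt{2}\right)^n + \left(\frac{5 \sqrt{2}}{12} + 1\right)\left(3 - 3 \sqrt{2}\right)^n.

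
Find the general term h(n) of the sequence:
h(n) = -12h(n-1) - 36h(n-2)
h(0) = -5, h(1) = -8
Characteristic equation: x² + 12x + 36 = 0, which is (x - (-6))².
Repeated root r = -6.
General solution: h(n) = (A + Bn)·(-6)^n.
From h(0) = -5: A = -5.
From h(1) = -8: (A + B)·(-6) = -8 ⇒ B = \frac{19}{3}.
So h(n) = \left(\frac{19 n}{3} - 5\right) \cdot (-6)^n.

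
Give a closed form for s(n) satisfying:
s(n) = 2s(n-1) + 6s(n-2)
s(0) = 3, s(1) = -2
Characteristic equation: x² - 2x - 6 = 0.
Discriminant Δ = (2)² + 4·(6) = 28.
Roots r₁,₂ = (2 ± √28)/2, so r₁ = 1 + \sqrt{7}, r₂ = 1 - \sqrt{7}.
General solution: s(n) = A·r₁^n + B·r₂^n.
From the initial conditions, A + B = 3 and r₁A + r₂B = -2.
Since r₁ - r₂ = √28: A = (-2 - (3)r₂)/√28 = \frac{3}{2} - \frac{5 \sqrt{7}}{14}, and B = 3 - A = \frac{5 \sqrt{7}}{14} + \frac{3}{2}.
So s(n) = \left(\frac{3}{2} - \frac{5 \sqrt{7}}{14}\right)\left(1 + \sqrt{7}\right)^n + \left(\frac{5 \sqrt{7}}{14} + \frac{3}{2}\right)\left(1 - \sqrt{7}\right)^n.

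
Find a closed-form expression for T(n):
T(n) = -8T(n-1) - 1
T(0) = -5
First-order linear non-homogeneous.
Homogeneous solution: T_h(n) = A·(-8)^n.
Try constant particular solution T_p = K: K = -8K - 1 ⇒ K = - \frac{1}{9}.
General: T(n) = A·(-8)^n - \frac{1}{9}.
Apply T(0) = -5: A - \frac{1}{9} = -5 ⇒ A = - \frac{44}{9}.
So T(n) = - \frac{44 \left(-8\right)^{n}}{9} - \frac{1}{9}.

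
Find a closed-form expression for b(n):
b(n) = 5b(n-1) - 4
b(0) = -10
First-order linear non-homogeneous.
Homogeneous solution: b_h(n) = A·(5)^n.
Try constant particular solution b_p = K: K = 5K - 4 ⇒ K = 1.
General: b(n) = A·(5)^n + 1.
Apply b(0) = -10: A + 1 = -10 ⇒ A = -11.
So b(n) = 1 - 11 \cdot 5^{n}.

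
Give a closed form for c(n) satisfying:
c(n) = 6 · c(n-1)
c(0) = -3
Pure geometric recurrence with ratio 6.
By induction c(n) = c(0) · (6)^n = - 3 \cdot 6^{n}.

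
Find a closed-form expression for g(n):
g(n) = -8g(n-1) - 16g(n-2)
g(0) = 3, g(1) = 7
Characteristic equation: x² + 8x + 16 = 0, which is (x - (-4))².
Repeated root r = -4.
General solution: g(n) = (A + Bn)·(-4)^n.
From g(0) = 3: A = 3.
From g(1) = 7: (A + B)·(-4) = 7 ⇒ B = - \frac{19}{4}.
So g(n) = \left(3 - \frac{19 n}{4}\right) \cdot (-4)^n.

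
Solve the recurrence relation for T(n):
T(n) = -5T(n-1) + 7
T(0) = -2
First-order linear non-homogeneous.
Homogeneous solution: T_h(n) = A·(-5)^n.
Try constant particular solution T_p = K: K = -5K + 7 ⇒ K = \frac{7}{6}.
General: T(n) = A·(-5)^n + \frac{7}{6}.
Apply T(0) = -2: A + \frac{7}{6} = -2 ⇒ A = - \frac{19}{6}.
So T(n) = \frac{7}{6} - \frac{19 \left(-5\right)^{n}}{6}.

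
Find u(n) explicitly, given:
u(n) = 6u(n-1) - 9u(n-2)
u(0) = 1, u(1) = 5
Characteristic equation: x² - 6x + 9 = 0, which is (x - (3))².
Repeated root r = 3.
General solution: u(n) = (A + Bn)·(3)^n.
From u(0) = 1: A = 1.
From u(1) = 5: (A + B)·(3) = 5 ⇒ B = \frac{2}{3}.
So u(n) = \left(\frac{2 n}{3} + 1\right) \cdot (3)^n.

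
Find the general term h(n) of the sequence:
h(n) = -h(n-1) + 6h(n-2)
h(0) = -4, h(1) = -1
Characteristic equation: x² + x - 6 = 0, which factors as (x - (-3))(x - (2)) = 0.
Roots r₁ = -3, r₂ = 2 (distinct).
General solution: h(n) = A·(-3)^n + B·(2)^n.
From h(0) = -4: A + B = -4.
From h(1) = -1: -3A + 2B = -1.
Solving: A = - \frac{7}{5}, B = - \frac{13}{5}.
So h(n) = - \frac{7 \left(-3\right)^{n}}{5} - \frac{13 \cdot 2^{n}}{5}.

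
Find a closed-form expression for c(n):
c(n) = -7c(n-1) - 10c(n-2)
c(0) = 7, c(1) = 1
Characteristic equation: x² + 7x + 10 = 0, which factors as (x - (-2))(x - (-5)) = 0.
Roots r₁ = -2, r₂ = -5 (distinct).
General solution: c(n) = A·(-2)^n + B·(-5)^n.
From c(0) = 7: A + B = 7.
From c(1) = 1: -2A - 5B = 1.
Solving: A = 12, B = -5.
So c(n) = 12 \left(-2\right)^{n} - 5 \left(-5\right)^{n}.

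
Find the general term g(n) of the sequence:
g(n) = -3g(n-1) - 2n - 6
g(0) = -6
First-order linear with linear forcing.
Homogeneous solution: g_h(n) = A·(-3)^n.
Try particular g_p(n) = pn + q. Substituting:
  pn + q = -3(p(n-1) + q) - 2n - 6.
Matching the n-coefficient: p = -3p - 2 ⇒ p = - \frac{1}{2}.
Matching constants: q = 3p - 3q - 6 ⇒ q = - \frac{15}{8}.
General: g(n) = A·(-3)^n - \frac{n}{2} - \frac{15}{8}.
Apply g(0) = -6: A - \frac{15}{8} = -6 ⇒ A = - \frac{33}{8}.
So g(n) = - \frac{33 \left(-3\right)^{n}}{8} - \frac{n}{2} - \frac{15}{8}.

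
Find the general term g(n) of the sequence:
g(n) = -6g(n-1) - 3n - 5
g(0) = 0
First-order linear with linear forcing.
Homogeneous solution: g_h(n) = A·(-6)^n.
Try particular g_p(n) = pn + q. Substituting:
  pn + q = -6(p(n-1) + q) - 3n - 5.
Matching the n-coefficient: p = -6p - 3 ⇒ p = - \frac{3}{7}.
Matching constants: q = 6p - 6q - 5 ⇒ q = - \frac{53}{49}.
General: g(n) = A·(-6)^n - \frac{3 n}{7} - \frac{53}{49}.
Apply g(0) = 0: A - \frac{53}{49} = 0 ⇒ A = \frac{53}{49}.
So g(n) = \frac{53 \left(-6\right)^{n}}{49} - \frac{3 n}{7} - \frac{53}{49}.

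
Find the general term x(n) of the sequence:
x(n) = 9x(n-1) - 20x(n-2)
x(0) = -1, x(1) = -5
Characteristic equation: x² - 9x + 20 = 0, which factors as (x - (4))(x - (5)) = 0.
Roots r₁ = 4, r₂ = 5 (distinct).
General solution: x(n) = A·(4)^n + B·(5)^n.
From x(0) = -1: A + B = -1.
From x(1) = -5: 4A + 5B = -5.
Solving: A = 0, B = -1.
So x(n) = - 5^{n}.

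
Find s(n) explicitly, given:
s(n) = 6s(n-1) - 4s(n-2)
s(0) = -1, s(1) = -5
Characteristic equation: x² - 6x + 4 = 0.
Discriminant Δ = (6)² + 4·(-4) = 20.
Roots r₁,₂ = (6 ± √20)/2, so r₁ = \sqrt{5} + 3, r₂ = 3 - \sqrt{5}.
General solution: s(n) = A·r₁^n + B·r₂^n.
From the initial conditions, A + B = -1 and r₁A + r₂B = -5.
Since r₁ - r₂ = √20: A = (-5 - (-1)r₂)/√20 = - \frac{1}{2} - \frac{\sqrt{5}}{5}, and B = -1 - A = - \frac{1}{2} + \frac{\sqrt{5}}{5}.
So s(n) = \left(- \frac{1}{2} - \frac{\sqrt{5}}{5}\right)\left(\sqrt{5} + 3\right)^n + \left(- \frac{1}{2} + \frac{\sqrt{5}}{5}\right)\left(3 - \sqrt{5}\right)^n.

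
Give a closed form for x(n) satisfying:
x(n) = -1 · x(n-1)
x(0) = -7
Pure geometric recurrence with ratio -1.
By induction x(n) = x(0) · (-1)^n = - 7 \left(-1\right)^{n}.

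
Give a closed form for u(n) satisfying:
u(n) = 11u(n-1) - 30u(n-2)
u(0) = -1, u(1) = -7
Characteristic equation: x² - 11x + 30 = 0, which factors as (x - (5))(x - (6)) = 0.
Roots r₁ = 5, r₂ = 6 (distinct).
General solution: u(n) = A·(5)^n + B·(6)^n.
From u(0) = -1: A + B = -1.
From u(1) = -7: 5A + 6B = -7.
Solving: A = 1, B = -2.
So u(n) = 5^{n} - 2 \cdot 6^{n}.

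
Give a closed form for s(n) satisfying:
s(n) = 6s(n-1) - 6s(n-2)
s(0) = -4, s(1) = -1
Characteristic equation: x² - 6x + 6 = 0.
Discriminant Δ = (6)² + 4·(-6) = 12.
Roots r₁,₂ = (6 ± √12)/2, so r₁ = \sqrt{3} + 3, r₂ = 3 - \sqrt{3}.
General solution: s(n) = A·r₁^n + B·r₂^n.
From the initial conditions, A + B = -4 and r₁A + r₂B = -1.
Since r₁ - r₂ = √12: A = (-1 - (-4)r₂)/√12 = -2 + \frac{11 \sqrt{3}}{6}, and B = -4 - A = - \frac{11 \sqrt{3}}{6} - 2.
So s(n) = \left(-2 + \frac{11 \sqrt{3}}{6}\right)\left(\sqrt{3} + 3\right)^n + \left(- \frac{11 \sqrt{3}}{6} - 2\right)\left(3 - \sqrt{3}\right)^n.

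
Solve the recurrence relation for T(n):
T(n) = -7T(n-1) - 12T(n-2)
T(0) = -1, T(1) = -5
Characteristic equation: x² + 7x + 12 = 0, which factors as (x - (-4))(x - (-3)) = 0.
Roots r₁ = -4, r₂ = -3 (distinct).
General solution: T(n) = A·(-4)^n + B·(-3)^n.
From T(0) = -1: A + B = -1.
From T(1) = -5: -4A - 3B = -5.
Solving: A = 8, B = -9.
So T(n) = - 9 \left(-3\right)^{n} + 8 \left(-4\right)^{n}.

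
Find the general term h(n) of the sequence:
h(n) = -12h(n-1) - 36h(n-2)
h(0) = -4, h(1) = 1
Characteristic equation: x² + 12x + 36 = 0, which is (x - (-6))².
Repeated root r = -6.
General solution: h(n) = (A + Bn)·(-6)^n.
From h(0) = -4: A = -4.
From h(1) = 1: (A + B)·(-6) = 1 ⇒ B = \frac{23}{6}.
So h(n) = \left(\frac{23 n}{6} - 4\right) \cdot (-6)^n.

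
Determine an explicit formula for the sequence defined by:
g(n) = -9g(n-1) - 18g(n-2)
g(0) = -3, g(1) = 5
Characteristic equation: x² + 9x + 18 = 0, which factors as (x - (-6))(x - (-3)) = 0.
Roots r₁ = -6, r₂ = -3 (distinct).
General solution: g(n) = A·(-6)^n + B·(-3)^n.
From g(0) = -3: A + B = -3.
From g(1) = 5: -6A - 3B = 5.
Solving: A = \frac{4}{3}, B = - \frac{13}{3}.
So g(n) = - \frac{13 \left(-3\right)^{n}}{3} + \frac{4 \left(-6\right)^{n}}{3}.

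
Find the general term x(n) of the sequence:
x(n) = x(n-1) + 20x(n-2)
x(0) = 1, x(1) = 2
Characteristic equation: x² - x - 20 = 0, which factors as (x - (-4))(x - (5)) = 0.
Roots r₁ = -4, r₂ = 5 (distinct).
General solution: x(n) = A·(-4)^n + B·(5)^n.
From x(0) = 1: A + B = 1.
From x(1) = 2: -4A + 5B = 2.
Solving: A = \frac{1}{3}, B = \frac{2}{3}.
So x(n) = \frac{\left(-4\right)^{n}}{3} + \frac{2 \cdot 5^{n}}{3}.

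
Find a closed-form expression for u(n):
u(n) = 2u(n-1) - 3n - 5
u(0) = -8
First-order linear with linear forcing.
Homogeneous solution: u_h(n) = A·(2)^n.
Try particular u_p(n) = pn + q. Substituting:
  pn + q = 2(p(n-1) + q) - 3n - 5.
Matching the n-coefficient: p = 2p - 3 ⇒ p = 3.
Matching constants: q = -2p + 2q - 5 ⇒ q = 11.
General: u(n) = A·(2)^n + 3 n + 11.
Apply u(0) = -8: A + 11 = -8 ⇒ A = -19.
So u(n) = - 19 \cdot 2^{n} + 3 n + 11.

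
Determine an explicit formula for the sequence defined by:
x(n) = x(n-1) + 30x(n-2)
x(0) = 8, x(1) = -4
Characteristic equation: x² - x - 30 = 0, which factors as (x - (6))(x - (-5)) = 0.
Roots r₁ = 6, r₂ = -5 (distinct).
General solution: x(n) = A·(6)^n + B·(-5)^n.
From x(0) = 8: A + B = 8.
From x(1) = -4: 6A - 5B = -4.
Solving: A = \frac{36}{11}, B = \frac{52}{11}.
So x(n) = \frac{52 \left(-5\right)^{n}}{11} + \frac{36 \cdot 6^{n}}{11}.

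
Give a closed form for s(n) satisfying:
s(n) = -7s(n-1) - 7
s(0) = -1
First-order linear non-homogeneous.
Homogeneous solution: s_h(n) = A·(-7)^n.
Try constant particular solution s_p = K: K = -7K - 7 ⇒ K = - \frac{7}{8}.
General: s(n) = A·(-7)^n - \frac{7}{8}.
Apply s(0) = -1: A - \frac{7}{8} = -1 ⇒ A = - \frac{1}{8}.
So s(n) = - \frac{\left(-7\right)^{n}}{8} - \frac{7}{8}.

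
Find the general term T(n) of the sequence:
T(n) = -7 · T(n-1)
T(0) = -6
Pure geometric recurrence with ratio -7.
By induction T(n) = T(0) · (-7)^n = - 6 \left(-7\right)^{n}.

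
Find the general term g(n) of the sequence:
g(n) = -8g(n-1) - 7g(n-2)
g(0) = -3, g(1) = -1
Characteristic equation: x² + 8x + 7 = 0, which factors as (x - (-1))(x - (-7)) = 0.
Roots r₁ = -1, r₂ = -7 (distinct).
General solution: g(n) = A·(-1)^n + B·(-7)^n.
From g(0) = -3: A + B = -3.
From g(1) = -1: -A - 7B = -1.
Solving: A = - \frac{11}{3}, B = \frac{2}{3}.
So g(n) = - \frac{11 \left(-1\right)^{n}}{3} + \frac{2 \left(-7\right)^{n}}{3}.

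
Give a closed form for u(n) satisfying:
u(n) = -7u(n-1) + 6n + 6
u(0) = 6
First-order linear with linear forcing.
Homogeneous solution: u_h(n) = A·(-7)^n.
Try particular u_p(n) = pn + q. Substituting:
  pn + q = -7(p(n-1) + q) + 6n + 6.
Matching the n-coefficient: p = -7p + 6 ⇒ p = \frac{3}{4}.
Matching constants: q = 7p - 7q + 6 ⇒ q = \frac{45}{32}.
General: u(n) = A·(-7)^n + \frac{3 n}{4} + \frac{45}{32}.
Apply u(0) = 6: A + \frac{45}{32} = 6 ⇒ A = \frac{147}{32}.
So u(n) = \frac{147 \left(-7\right)^{n}}{32} + \frac{3 n}{4} + \frac{45}{32}.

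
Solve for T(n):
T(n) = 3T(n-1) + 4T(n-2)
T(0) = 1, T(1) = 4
Characteristic equation: x² - 3x - 4 = 0, which factors as (x - (4))(x - (-1)) = 0.
Roots r₁ = 4, r₂ = -1 (distinct).
General solution: T(n) = A·(4)^n + B·(-1)^n.
From T(0) = 1: A + B = 1.
From T(1) = 4: 4A - B = 4.
Solving: A = 1, B = 0.
So T(n) = 4^{n}.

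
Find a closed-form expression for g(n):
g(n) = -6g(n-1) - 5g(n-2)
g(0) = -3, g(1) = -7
Characteristic equation: x² + 6x + 5 = 0, which factors as (x - (-1))(x - (-5)) = 0.
Roots r₁ = -1, r₂ = -5 (distinct).
General solution: g(n) = A·(-1)^n + B·(-5)^n.
From g(0) = -3: A + B = -3.
From g(1) = -7: -A - 5B = -7.
Solving: A = - \frac{11}{2}, B = \frac{5}{2}.
So g(n) = - \frac{11 \left(-1\right)^{n}}{2} + \frac{5 \left(-5\right)^{n}}{2}.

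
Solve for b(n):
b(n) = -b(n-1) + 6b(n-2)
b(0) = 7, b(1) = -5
Characteristic equation: x² + x - 6 = 0, which factors as (x - (-3))(x - (2)) = 0.
Roots r₁ = -3, r₂ = 2 (distinct).
General solution: b(n) = A·(-3)^n + B·(2)^n.
From b(0) = 7: A + B = 7.
From b(1) = -5: -3A + 2B = -5.
Solving: A = \frac{19}{5}, B = \frac{16}{5}.
So b(n) = \frac{19 \left(-3\right)^{n}}{5} + \frac{16 \cdot 2^{n}}{5}.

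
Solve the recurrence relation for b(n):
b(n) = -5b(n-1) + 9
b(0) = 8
First-order linear non-homogeneous.
Homogeneous solution: b_h(n) = A·(-5)^n.
Try constant particular solution b_p = K: K = -5K + 9 ⇒ K = \frac{3}{2}.
General: b(n) = A·(-5)^n + \frac{3}{2}.
Apply b(0) = 8: A + \frac{3}{2} = 8 ⇒ A = \frac{13}{2}.
So b(n) = \frac{13 \left(-5\right)^{n}}{2} + \frac{3}{2}.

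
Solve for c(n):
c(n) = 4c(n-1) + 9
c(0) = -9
First-order linear non-homogeneous.
Homogeneous solution: c_h(n) = A·(4)^n.
Try constant particular solution c_p = K: K = 4K + 9 ⇒ K = -3.
General: c(n) = A·(4)^n - 3.
Apply c(0) = -9: A - 3 = -9 ⇒ A = -6.
So c(n) = - 6 \cdot 4^{n} - 3.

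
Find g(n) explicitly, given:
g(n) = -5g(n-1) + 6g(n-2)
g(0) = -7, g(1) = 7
Characteristic equation: x² + 5x - 6 = 0, which factors as (x - (1))(x - (-6)) = 0.
Roots r₁ = 1, r₂ = -6 (distinct).
General solution: g(n) = A·(1)^n + B·(-6)^n.
From g(0) = -7: A + B = -7.
From g(1) = 7: A - 6B = 7.
Solving: A = -5, B = -2.
So g(n) = - 2 \left(-6\right)^{n} - 5.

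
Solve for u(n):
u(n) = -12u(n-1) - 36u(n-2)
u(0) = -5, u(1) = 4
Characteristic equation: x² + 12x + 36 = 0, which is (x - (-6))².
Repeated root r = -6.
General solution: u(n) = (A + Bn)·(-6)^n.
From u(0) = -5: A = -5.
From u(1) = 4: (A + B)·(-6) = 4 ⇒ B = \frac{13}{3}.
So u(n) = \left(\frac{13 n}{3} - 5\right) \cdot (-6)^n.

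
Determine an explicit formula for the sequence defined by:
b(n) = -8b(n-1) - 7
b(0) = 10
First-order linear non-homogeneous.
Homogeneous solution: b_h(n) = A·(-8)^n.
Try constant particular solution b_p = K: K = -8K - 7 ⇒ K = - \frac{7}{9}.
General: b(n) = A·(-8)^n - \frac{7}{9}.
Apply b(0) = 10: A - \frac{7}{9} = 10 ⇒ A = \frac{97}{9}.
So b(n) = \frac{97 \left(-8\right)^{n}}{9} - \frac{7}{9}.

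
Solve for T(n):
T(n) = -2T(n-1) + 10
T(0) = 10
First-order linear non-homogeneous.
Homogeneous solution: T_h(n) = A·(-2)^n.
Try constant particular solution T_p = K: K = -2K + 10 ⇒ K = \frac{10}{3}.
General: T(n) = A·(-2)^n + \frac{10}{3}.
Apply T(0) = 10: A + \frac{10}{3} = 10 ⇒ A = \frac{20}{3}.
So T(n) = \frac{20 \left(-2\right)^{n}}{3} + \frac{10}{3}.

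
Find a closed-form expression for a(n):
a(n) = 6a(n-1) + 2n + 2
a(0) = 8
First-order linear with linear forcing.
Homogeneous solution: a_h(n) = A·(6)^n.
Try particular a_p(n) = pn + q. Substituting:
  pn + q = 6(p(n-1) + q) + 2n + 2.
Matching the n-coefficient: p = 6p + 2 ⇒ p = - \frac{2}{5}.
Matching constants: q = -6p + 6q + 2 ⇒ q = - \frac{22}{25}.
General: a(n) = A·(6)^n - \frac{2 n}{5} - \frac{22}{25}.
Apply a(0) = 8: A - \frac{22}{25} = 8 ⇒ A = \frac{222}{25}.
So a(n) = \frac{222 \cdot 6^{n}}{25} - \frac{2 n}{5} - \frac{22}{25}.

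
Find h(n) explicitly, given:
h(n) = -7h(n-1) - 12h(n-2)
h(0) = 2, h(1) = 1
Characteristic equation: x² + 7x + 12 = 0, which factors as (x - (-4))(x - (-3)) = 0.
Roots r₁ = -4, r₂ = -3 (distinct).
General solution: h(n) = A·(-4)^n + B·(-3)^n.
From h(0) = 2: A + B = 2.
From h(1) = 1: -4A - 3B = 1.
Solving: A = -7, B = 9.
So h(n) = 9 \left(-3\right)^{n} - 7 \left(-4\right)^{n}.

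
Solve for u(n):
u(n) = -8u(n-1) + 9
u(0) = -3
First-order linear non-homogeneous.
Homogeneous solution: u_h(n) = A·(-8)^n.
Try constant particular solution u_p = K: K = -8K + 9 ⇒ K = 1.
General: u(n) = A·(-8)^n + 1.
Apply u(0) = -3: A + 1 = -3 ⇒ A = -4.
So u(n) = 1 - 4 \left(-8\right)^{n}.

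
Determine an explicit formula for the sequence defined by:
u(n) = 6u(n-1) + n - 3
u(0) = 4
First-order linear with linear forcing.
Homogeneous solution: u_h(n) = A·(6)^n.
Try particular u_p(n) = pn + q. Substituting:
  pn + q = 6(p(n-1) + q) + n - 3.
Matching the n-coefficient: p = 6p + 1 ⇒ p = - \frac{1}{5}.
Matching constants: q = -6p + 6q - 3 ⇒ q = \frac{9}{25}.
General: u(n) = A·(6)^n - \frac{n}{5} + \frac{9}{25}.
Apply u(0) = 4: A + \frac{9}{25} = 4 ⇒ A = \frac{91}{25}.
So u(n) = \frac{91 \cdot 6^{n}}{25} - \frac{n}{5} + \frac{9}{25}.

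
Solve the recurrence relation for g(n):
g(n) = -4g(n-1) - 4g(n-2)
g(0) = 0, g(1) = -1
Characteristic equation: x² + 4x + 4 = 0, which is (x - (-2))².
Repeated root r = -2.
General solution: g(n) = (A + Bn)·(-2)^n.
From g(0) = 0: A = 0.
From g(1) = -1: (A + B)·(-2) = -1 ⇒ B = \frac{1}{2}.
So g(n) = \left(\frac{n}{2}\right) \cdot (-2)^n.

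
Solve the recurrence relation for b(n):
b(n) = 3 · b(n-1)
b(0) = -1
Pure geometric recurrence with ratio 3.
By induction b(n) = b(0) · (3)^n = - 3^{n}.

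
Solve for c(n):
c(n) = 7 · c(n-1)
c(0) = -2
Pure geometric recurrence with ratio 7.
By induction c(n) = c(0) · (7)^n = - 2 \cdot 7^{n}.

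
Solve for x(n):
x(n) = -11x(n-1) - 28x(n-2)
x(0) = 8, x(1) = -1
Characteristic equation: x² + 11x + 28 = 0, which factors as (x - (-7))(x - (-4)) = 0.
Roots r₁ = -7, r₂ = -4 (distinct).
General solution: x(n) = A·(-7)^n + B·(-4)^n.
From x(0) = 8: A + B = 8.
From x(1) = -1: -7A - 4B = -1.
Solving: A = - \frac{31}{3}, B = \frac{55}{3}.
So x(n) = \frac{55 \left(-4\right)^{n}}{3} - \frac{31 \left(-7\right)^{n}}{3}.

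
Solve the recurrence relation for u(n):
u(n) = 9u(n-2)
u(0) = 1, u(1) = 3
Characteristic equation: x² - 9 = 0, which factors as (x - (3))(x - (-3)) = 0.
Roots r₁ = 3, r₂ = -3 (distinct).
General solution: u(n) = A·(3)^n + B·(-3)^n.
From u(0) = 1: A + B = 1.
From u(1) = 3: 3A - 3B = 3.
Solving: A = 1, B = 0.
So u(n) = 3^{n}.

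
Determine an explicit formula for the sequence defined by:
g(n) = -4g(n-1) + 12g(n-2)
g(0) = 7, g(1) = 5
Characteristic equation: x² + 4x - 12 = 0, which factors as (x - (-6))(x - (2)) = 0.
Roots r₁ = -6, r₂ = 2 (distinct).
General solution: g(n) = A·(-6)^n + B·(2)^n.
From g(0) = 7: A + B = 7.
From g(1) = 5: -6A + 2B = 5.
Solving: A = \frac{9}{8}, B = \frac{47}{8}.
So g(n) = \frac{9 \left(-6\right)^{n}}{8} + \frac{47 \cdot 2^{n}}{8}.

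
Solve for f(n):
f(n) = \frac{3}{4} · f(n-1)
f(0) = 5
Pure geometric recurrence with ratio \frac{3}{4}.
By induction f(n) = f(0) · (\frac{3}{4})^n = 5 \left(\frac{3}{4}\right)^{n}.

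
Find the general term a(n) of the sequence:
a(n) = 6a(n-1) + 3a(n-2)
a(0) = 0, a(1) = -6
Characteristic equation: x² - 6x - 3 = 0.
Discriminant Δ = (6)² + 4·(3) = 48.
Roots r₁,₂ = (6 ± √48)/2, so r₁ = 3 + 2 \sqrt{3}, r₂ = 3 - 2 \sqrt{3}.
General solution: a(n) = A·r₁^n + B·r₂^n.
From the initial conditions, A + B = 0 and r₁A + r₂B = -6.
Since r₁ - r₂ = √48: A = (-6 - (0)r₂)/√48 = - \frac{\sqrt{3}}{2}, and B = 0 - A = \frac{\sqrt{3}}{2}.
So a(n) = \left(- \frac{\sqrt{3}}{2}\right)\left(3 + 2 \sqrt{3}\right)^n + \left(\frac{\sqrt{3}}{2}\right)\left(3 - 2 \sqrt{3}\right)^n.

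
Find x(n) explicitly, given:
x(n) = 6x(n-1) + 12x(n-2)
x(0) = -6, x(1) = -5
Characteristic equation: x² - 6x - 12 = 0.
Discriminant Δ = (6)² + 4·(12) = 84.
Roots r₁,₂ = (6 ± √84)/2, so r₁ = 3 + \sqrt{21}, r₂ = 3 - \sqrt{21}.
General solution: x(n) = A·r₁^n + B·r₂^n.
From the initial conditions, A + B = -6 and r₁A + r₂B = -5.
Since r₁ - r₂ = √84: A = (-5 - (-6)r₂)/√84 = -3 + \frac{13 \sqrt{21}}{42}, and B = -6 - A = -3 - \frac{13 \sqrt{21}}{42}.
So x(n) = \left(-3 + \frac{13 \sqrt{21}}{42}\right)\left(3 + \sqrt{21}\right)^n + \left(-3 - \frac{13 \sqrt{21}}{42}\right)\left(3 - \sqrt{21}\right)^n.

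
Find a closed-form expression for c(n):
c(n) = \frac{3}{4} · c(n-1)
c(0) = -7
Pure geometric recurrence with ratio \frac{3}{4}.
By induction c(n) = c(0) · (\frac{3}{4})^n = - 7 \left(\frac{3}{4}\right)^{n}.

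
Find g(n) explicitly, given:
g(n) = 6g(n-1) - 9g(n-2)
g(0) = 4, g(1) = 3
Characteristic equation: x² - 6x + 9 = 0, which is (x - (3))².
Repeated root r = 3.
General solution: g(n) = (A + Bn)·(3)^n.
From g(0) = 4: A = 4.
From g(1) = 3: (A + B)·(3) = 3 ⇒ B = -3.
So g(n) = \left(4 - 3 n\right) \cdot (3)^n.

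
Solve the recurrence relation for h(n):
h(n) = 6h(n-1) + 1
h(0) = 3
First-order linear non-homogeneous.
Homogeneous solution: h_h(n) = A·(6)^n.
Try constant particular solution h_p = K: K = 6K + 1 ⇒ K = - \frac{1}{5}.
General: h(n) = A·(6)^n - \frac{1}{5}.
Apply h(0) = 3: A - \frac{1}{5} = 3 ⇒ A = \frac{16}{5}.
So h(n) = \frac{16 \cdot 6^{n}}{5} - \frac{1}{5}.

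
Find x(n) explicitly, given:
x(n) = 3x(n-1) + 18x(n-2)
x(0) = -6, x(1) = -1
Characteristic equation: x² - 3x - 18 = 0, which factors as (x - (-3))(x - (6)) = 0.
Roots r₁ = -3, r₂ = 6 (distinct).
General solution: x(n) = A·(-3)^n + B·(6)^n.
From x(0) = -6: A + B = -6.
From x(1) = -1: -3A + 6B = -1.
Solving: A = - \frac{35}{9}, B = - \frac{19}{9}.
So x(n) = - \frac{35 \left(-3\right)^{n}}{9} - \frac{19 \cdot 6^{n}}{9}.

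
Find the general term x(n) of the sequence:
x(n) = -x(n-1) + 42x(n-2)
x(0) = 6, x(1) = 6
Characteristic equation: x² + x - 42 = 0, which factors as (x - (6))(x - (-7)) = 0.
Roots r₁ = 6, r₂ = -7 (distinct).
General solution: x(n) = A·(6)^n + B·(-7)^n.
From x(0) = 6: A + B = 6.
From x(1) = 6: 6A - 7B = 6.
Solving: A = \frac{48}{13}, B = \frac{30}{13}.
So x(n) = \frac{30 \left(-7\right)^{n}}{13} + \frac{48 \cdot 6^{n}}{13}.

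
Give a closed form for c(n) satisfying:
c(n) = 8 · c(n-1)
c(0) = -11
Pure geometric recurrence with ratio 8.
By induction c(n) = c(0) · (8)^n = - 11 \cdot 8^{n}.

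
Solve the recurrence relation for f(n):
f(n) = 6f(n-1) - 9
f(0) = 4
First-order linear non-homogeneous.
Homogeneous solution: f_h(n) = A·(6)^n.
Try constant particular solution f_p = K: K = 6K - 9 ⇒ K = \frac{9}{5}.
General: f(n) = A·(6)^n + \frac{9}{5}.
Apply f(0) = 4: A + \frac{9}{5} = 4 ⇒ A = \frac{11}{5}.
So f(n) = \frac{11 \cdot 6^{n}}{5} + \frac{9}{5}.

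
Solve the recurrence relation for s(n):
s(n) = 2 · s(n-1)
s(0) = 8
Pure geometric recurrence with ratio 2.
By induction s(n) = s(0) · (2)^n = 8 \cdot 2^{n}.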